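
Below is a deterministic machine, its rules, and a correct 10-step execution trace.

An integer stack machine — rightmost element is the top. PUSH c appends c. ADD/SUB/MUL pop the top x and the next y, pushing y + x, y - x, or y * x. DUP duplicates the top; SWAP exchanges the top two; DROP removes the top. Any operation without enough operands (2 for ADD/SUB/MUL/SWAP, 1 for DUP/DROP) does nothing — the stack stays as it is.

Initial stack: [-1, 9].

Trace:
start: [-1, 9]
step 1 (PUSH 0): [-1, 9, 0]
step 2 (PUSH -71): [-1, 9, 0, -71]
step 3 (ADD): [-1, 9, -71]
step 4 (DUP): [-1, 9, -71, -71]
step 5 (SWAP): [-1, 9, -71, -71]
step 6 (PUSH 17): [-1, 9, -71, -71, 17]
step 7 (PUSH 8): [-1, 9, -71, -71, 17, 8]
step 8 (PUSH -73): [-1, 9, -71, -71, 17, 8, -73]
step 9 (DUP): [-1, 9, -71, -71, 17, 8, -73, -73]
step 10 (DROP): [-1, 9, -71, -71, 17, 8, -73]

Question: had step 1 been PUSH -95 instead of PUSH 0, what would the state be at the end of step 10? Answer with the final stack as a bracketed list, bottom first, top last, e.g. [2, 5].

(re-executing from step 1 with the substitution; state before step 1: [-1, 9])
step 1 (PUSH -95): [-1, 9, -95]
step 2 (PUSH -71): [-1, 9, -95, -71]
step 3 (ADD): [-1, 9, -166]
step 4 (DUP): [-1, 9, -166, -166]
step 5 (SWAP): [-1, 9, -166, -166]
step 6 (PUSH 17): [-1, 9, -166, -166, 17]
step 7 (PUSH 8): [-1, 9, -166, -166, 17, 8]
step 8 (PUSH -73): [-1, 9, -166, -166, 17, 8, -73]
step 9 (DUP): [-1, 9, -166, -166, 17, 8, -73, -73]
step 10 (DROP): [-1, 9, -166, -166, 17, 8, -73]

[-1, 9, -166, -166, 17, 8, -73]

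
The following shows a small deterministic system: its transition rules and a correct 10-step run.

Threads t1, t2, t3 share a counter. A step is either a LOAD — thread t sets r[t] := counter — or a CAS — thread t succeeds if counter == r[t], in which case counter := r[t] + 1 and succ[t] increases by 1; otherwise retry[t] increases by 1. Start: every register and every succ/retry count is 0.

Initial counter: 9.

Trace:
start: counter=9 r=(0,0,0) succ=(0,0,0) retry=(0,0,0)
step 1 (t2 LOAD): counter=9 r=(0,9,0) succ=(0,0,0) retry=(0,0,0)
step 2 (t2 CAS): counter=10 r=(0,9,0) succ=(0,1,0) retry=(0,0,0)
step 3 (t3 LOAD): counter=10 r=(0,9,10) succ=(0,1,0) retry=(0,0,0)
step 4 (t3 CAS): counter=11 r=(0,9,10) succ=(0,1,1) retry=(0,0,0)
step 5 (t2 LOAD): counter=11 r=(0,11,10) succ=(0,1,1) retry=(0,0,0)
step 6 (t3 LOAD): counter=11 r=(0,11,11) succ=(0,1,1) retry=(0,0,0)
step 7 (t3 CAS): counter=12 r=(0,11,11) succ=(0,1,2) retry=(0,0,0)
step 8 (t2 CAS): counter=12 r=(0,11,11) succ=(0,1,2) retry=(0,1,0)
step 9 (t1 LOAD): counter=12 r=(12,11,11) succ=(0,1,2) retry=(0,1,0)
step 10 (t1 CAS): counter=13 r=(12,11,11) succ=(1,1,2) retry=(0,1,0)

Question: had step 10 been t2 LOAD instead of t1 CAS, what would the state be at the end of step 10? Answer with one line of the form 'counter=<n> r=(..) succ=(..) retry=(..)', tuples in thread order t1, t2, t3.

(re-executing from step 10 with the substitution; state before step 10: counter=12 r=(12,11,11) succ=(0,1,2) retry=(0,1,0))
step 10 (t2 LOAD): counter=12 r=(12,12,11) succ=(0,1,2) retry=(0,1,0)

counter=12 r=(12,12,11) succ=(0,1,2) retry=(0,1,0)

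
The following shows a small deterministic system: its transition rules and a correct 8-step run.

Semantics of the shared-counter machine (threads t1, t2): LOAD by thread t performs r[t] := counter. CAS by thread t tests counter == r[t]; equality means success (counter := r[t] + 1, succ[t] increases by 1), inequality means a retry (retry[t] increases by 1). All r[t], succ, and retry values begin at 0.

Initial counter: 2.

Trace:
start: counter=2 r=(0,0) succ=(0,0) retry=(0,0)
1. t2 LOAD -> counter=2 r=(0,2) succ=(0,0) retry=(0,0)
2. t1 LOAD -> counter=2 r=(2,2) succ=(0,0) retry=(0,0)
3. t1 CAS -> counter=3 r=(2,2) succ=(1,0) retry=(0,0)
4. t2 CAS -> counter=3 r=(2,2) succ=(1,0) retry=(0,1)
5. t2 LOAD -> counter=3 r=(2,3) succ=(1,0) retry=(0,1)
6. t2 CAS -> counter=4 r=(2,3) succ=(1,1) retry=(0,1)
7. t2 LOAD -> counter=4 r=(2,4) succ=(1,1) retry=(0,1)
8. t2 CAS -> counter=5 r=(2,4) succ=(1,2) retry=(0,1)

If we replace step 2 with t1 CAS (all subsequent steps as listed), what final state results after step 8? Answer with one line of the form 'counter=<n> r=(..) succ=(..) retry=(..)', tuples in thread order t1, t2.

(re-executing from step 2 with the substitution; state before step 2: counter=2 r=(0,2) succ=(0,0) retry=(0,0))
2. t1 CAS -> counter=2 r=(0,2) succ=(0,0) retry=(1,0)
3. t1 CAS -> counter=2 r=(0,2) succ=(0,0) retry=(2,0)
4. t2 CAS -> counter=3 r=(0,2) succ=(0,1) retry=(2,0)
5. t2 LOAD -> counter=3 r=(0,3) succ=(0,1) retry=(2,0)
6. t2 CAS -> counter=4 r=(0,3) succ=(0,2) retry=(2,0)
7. t2 LOAD -> counter=4 r=(0,4) succ=(0,2) retry=(2,0)
8. t2 CAS -> counter=5 r=(0,4) succ=(0,3) retry=(2,0)

counter=5 r=(0,4) succ=(0,3) retry=(2,0)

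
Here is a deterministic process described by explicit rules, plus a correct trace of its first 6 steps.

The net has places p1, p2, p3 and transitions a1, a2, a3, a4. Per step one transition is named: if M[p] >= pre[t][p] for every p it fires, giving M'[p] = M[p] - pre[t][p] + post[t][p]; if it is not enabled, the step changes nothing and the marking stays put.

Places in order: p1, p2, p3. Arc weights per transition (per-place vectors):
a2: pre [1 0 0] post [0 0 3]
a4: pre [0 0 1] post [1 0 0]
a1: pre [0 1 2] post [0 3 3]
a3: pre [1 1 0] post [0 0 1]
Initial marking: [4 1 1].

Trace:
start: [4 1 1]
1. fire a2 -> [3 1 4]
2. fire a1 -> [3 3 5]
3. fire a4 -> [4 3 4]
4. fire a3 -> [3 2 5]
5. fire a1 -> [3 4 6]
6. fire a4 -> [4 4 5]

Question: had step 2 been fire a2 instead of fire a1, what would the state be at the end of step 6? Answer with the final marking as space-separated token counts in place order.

(re-executing from step 2 with the substitution; state before step 2: [3 1 4])
2. fire a2 -> [2 1 7]
3. fire a4 -> [3 1 6]
4. fire a3 -> [2 0 7]
5. fire a1 -> [2 0 7]
6. fire a4 -> [3 0 6]

3 0 6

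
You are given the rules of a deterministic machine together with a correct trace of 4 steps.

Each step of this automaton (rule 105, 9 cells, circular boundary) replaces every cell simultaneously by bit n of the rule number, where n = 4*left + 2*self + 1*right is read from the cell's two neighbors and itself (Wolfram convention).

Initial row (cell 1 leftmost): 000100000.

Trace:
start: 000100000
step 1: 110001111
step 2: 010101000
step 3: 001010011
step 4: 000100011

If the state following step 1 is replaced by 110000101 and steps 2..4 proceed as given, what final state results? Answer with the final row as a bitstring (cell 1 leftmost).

state after step 1 := 110000101
step 2: 010110011
step 3: 101110011
step 4: 111010010

111010010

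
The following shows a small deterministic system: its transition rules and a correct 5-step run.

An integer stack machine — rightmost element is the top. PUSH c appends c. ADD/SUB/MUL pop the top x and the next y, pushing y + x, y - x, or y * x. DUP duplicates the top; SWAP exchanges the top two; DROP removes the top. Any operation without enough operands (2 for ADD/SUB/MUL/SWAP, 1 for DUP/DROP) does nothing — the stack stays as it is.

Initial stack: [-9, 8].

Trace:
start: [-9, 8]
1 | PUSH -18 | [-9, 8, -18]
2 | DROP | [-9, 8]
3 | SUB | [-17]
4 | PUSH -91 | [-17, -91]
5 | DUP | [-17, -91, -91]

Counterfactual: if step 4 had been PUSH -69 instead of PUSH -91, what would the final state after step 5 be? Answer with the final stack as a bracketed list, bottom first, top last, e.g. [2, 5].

(re-executing from step 4 with the substitution; state before step 4: [-17])
4 | PUSH -69 | [-17, -69]
5 | DUP | [-17, -69, -69]

[-17, -69, -69]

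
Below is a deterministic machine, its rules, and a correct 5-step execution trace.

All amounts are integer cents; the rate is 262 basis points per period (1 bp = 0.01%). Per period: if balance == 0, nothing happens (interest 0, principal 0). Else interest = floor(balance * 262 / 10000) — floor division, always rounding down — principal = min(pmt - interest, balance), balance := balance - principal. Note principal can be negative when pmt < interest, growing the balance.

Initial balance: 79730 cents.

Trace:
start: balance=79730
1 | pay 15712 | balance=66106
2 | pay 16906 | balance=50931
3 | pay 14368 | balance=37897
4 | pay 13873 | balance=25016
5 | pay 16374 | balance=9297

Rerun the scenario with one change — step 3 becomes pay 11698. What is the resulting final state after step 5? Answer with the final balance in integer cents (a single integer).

(re-executing from step 3 with the substitution; state before step 3: balance=50931)
3 | pay 11698 | balance=40567
4 | pay 13873 | balance=27756
5 | pay 16374 | balance=12109

12109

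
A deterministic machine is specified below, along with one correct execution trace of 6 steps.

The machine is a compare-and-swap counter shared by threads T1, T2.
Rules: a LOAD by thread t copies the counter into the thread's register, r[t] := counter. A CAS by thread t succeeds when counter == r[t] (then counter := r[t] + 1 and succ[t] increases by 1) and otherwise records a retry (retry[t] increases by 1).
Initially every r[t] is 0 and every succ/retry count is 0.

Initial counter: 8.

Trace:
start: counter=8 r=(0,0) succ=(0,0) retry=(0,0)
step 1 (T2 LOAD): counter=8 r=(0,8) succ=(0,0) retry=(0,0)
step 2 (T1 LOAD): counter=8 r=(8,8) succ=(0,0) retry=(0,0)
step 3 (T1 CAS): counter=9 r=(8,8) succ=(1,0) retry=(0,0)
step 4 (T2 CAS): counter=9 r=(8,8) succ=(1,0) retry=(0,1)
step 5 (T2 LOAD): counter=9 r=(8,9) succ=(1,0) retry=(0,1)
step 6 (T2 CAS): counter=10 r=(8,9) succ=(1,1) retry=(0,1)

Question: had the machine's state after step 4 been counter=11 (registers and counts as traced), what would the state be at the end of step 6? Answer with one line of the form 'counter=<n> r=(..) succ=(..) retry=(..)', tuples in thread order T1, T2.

counter=12 r=(8,11) succ=(1,1) retry=(0,1)

state after step 4 := counter=11 r=(8,8) succ=(1,0) retry=(0,1)
step 5 (T2 LOAD): counter=11 r=(8,11) succ=(1,0) retry=(0,1)
step 6 (T2 CAS): counter=12 r=(8,11) succ=(1,1) retry=(0,1)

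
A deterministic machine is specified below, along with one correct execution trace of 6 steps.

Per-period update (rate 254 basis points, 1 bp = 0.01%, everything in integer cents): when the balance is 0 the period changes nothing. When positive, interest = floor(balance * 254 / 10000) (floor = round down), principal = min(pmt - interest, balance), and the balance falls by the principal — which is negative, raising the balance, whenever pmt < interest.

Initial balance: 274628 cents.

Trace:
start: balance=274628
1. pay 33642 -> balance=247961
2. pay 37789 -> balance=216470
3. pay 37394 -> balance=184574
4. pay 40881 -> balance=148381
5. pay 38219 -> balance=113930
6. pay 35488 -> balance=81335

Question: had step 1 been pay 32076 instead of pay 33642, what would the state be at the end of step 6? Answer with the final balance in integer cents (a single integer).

(re-executing from step 1 with the substitution; state before step 1: balance=274628)
1. pay 32076 -> balance=249527
2. pay 37789 -> balance=218075
3. pay 37394 -> balance=186220
4. pay 40881 -> balance=150068
5. pay 38219 -> balance=115660
6. pay 35488 -> balance=83109

83109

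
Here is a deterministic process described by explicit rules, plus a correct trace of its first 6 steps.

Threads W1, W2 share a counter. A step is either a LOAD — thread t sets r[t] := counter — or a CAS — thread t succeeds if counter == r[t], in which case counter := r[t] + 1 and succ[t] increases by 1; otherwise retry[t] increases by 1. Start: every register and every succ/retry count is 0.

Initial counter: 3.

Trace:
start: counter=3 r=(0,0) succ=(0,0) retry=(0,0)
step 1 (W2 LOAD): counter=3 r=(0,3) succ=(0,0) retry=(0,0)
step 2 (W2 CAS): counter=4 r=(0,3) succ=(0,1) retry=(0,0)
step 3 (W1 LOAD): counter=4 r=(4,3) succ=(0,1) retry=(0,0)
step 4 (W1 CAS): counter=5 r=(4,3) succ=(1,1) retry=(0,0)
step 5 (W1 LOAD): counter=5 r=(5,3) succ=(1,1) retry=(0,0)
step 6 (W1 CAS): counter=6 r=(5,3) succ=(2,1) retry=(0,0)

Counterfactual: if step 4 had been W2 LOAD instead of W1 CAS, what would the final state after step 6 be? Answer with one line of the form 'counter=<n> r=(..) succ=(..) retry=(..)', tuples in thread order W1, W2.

(re-executing from step 4 with the substitution; state before step 4: counter=4 r=(4,3) succ=(0,1) retry=(0,0))
step 4 (W2 LOAD): counter=4 r=(4,4) succ=(0,1) retry=(0,0)
step 5 (W1 LOAD): counter=4 r=(4,4) succ=(0,1) retry=(0,0)
step 6 (W1 CAS): counter=5 r=(4,4) succ=(1,1) retry=(0,0)

counter=5 r=(4,4) succ=(1,1) retry=(0,0)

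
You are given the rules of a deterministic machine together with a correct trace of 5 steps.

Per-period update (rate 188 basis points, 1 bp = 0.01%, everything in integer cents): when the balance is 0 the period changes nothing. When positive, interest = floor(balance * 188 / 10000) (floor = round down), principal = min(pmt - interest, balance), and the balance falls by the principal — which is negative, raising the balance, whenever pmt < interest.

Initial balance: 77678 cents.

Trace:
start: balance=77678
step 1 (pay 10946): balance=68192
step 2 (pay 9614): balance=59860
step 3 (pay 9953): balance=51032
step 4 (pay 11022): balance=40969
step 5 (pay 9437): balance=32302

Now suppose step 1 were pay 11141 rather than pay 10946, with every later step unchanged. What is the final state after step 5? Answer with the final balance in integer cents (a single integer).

32091

(re-executing from step 1 with the substitution; state before step 1: balance=77678)
step 1 (pay 11141): balance=67997
step 2 (pay 9614): balance=59661
step 3 (pay 9953): balance=50829
step 4 (pay 11022): balance=40762
step 5 (pay 9437): balance=32091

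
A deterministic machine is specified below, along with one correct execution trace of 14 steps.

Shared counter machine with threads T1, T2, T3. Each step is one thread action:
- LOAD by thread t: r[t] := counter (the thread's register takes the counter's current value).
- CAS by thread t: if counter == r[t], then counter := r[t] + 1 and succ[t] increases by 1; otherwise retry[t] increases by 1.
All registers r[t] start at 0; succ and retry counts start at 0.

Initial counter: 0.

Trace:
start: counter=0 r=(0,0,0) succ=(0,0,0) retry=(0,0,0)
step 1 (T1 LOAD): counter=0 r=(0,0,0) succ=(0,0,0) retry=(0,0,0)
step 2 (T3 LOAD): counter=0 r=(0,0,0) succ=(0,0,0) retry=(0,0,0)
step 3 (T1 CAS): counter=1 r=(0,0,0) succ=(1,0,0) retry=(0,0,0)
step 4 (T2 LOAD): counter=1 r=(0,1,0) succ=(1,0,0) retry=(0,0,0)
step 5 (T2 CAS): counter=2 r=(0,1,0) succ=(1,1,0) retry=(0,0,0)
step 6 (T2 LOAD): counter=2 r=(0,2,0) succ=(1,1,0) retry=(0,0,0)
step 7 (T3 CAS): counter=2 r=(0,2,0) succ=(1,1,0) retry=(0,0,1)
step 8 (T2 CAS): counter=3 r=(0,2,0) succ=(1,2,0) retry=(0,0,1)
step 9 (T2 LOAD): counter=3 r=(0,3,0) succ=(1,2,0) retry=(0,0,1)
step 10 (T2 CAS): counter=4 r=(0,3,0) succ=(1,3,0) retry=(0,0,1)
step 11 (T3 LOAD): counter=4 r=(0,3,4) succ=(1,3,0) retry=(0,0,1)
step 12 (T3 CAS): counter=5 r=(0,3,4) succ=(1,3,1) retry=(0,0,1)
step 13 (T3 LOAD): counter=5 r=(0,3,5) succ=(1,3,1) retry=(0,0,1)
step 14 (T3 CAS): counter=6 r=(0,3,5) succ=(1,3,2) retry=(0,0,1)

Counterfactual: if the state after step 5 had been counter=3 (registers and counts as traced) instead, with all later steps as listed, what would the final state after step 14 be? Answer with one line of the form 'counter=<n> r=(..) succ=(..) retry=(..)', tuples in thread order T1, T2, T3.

state after step 5 := counter=3 r=(0,1,0) succ=(1,1,0) retry=(0,0,0)
step 6 (T2 LOAD): counter=3 r=(0,3,0) succ=(1,1,0) retry=(0,0,0)
step 7 (T3 CAS): counter=3 r=(0,3,0) succ=(1,1,0) retry=(0,0,1)
step 8 (T2 CAS): counter=4 r=(0,3,0) succ=(1,2,0) retry=(0,0,1)
step 9 (T2 LOAD): counter=4 r=(0,4,0) succ=(1,2,0) retry=(0,0,1)
step 10 (T2 CAS): counter=5 r=(0,4,0) succ=(1,3,0) retry=(0,0,1)
step 11 (T3 LOAD): counter=5 r=(0,4,5) succ=(1,3,0) retry=(0,0,1)
step 12 (T3 CAS): counter=6 r=(0,4,5) succ=(1,3,1) retry=(0,0,1)
step 13 (T3 LOAD): counter=6 r=(0,4,6) succ=(1,3,1) retry=(0,0,1)
step 14 (T3 CAS): counter=7 r=(0,4,6) succ=(1,3,2) retry=(0,0,1)

counter=7 r=(0,4,6) succ=(1,3,2) retry=(0,0,1)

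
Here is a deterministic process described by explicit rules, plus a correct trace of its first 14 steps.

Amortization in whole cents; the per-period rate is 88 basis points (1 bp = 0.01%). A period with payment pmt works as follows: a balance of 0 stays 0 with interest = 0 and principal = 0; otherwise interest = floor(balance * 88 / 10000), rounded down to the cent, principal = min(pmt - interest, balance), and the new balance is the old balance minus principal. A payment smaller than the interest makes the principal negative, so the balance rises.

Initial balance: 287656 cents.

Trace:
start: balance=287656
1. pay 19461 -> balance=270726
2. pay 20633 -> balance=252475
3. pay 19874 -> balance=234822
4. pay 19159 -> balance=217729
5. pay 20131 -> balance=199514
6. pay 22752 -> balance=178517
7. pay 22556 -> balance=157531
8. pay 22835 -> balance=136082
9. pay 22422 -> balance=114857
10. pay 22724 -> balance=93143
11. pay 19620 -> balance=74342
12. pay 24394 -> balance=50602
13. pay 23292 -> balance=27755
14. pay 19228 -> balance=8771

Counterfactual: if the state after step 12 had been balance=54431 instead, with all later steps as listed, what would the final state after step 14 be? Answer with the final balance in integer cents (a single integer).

12667

state after step 12 := balance=54431
13. pay 23292 -> balance=31617
14. pay 19228 -> balance=12667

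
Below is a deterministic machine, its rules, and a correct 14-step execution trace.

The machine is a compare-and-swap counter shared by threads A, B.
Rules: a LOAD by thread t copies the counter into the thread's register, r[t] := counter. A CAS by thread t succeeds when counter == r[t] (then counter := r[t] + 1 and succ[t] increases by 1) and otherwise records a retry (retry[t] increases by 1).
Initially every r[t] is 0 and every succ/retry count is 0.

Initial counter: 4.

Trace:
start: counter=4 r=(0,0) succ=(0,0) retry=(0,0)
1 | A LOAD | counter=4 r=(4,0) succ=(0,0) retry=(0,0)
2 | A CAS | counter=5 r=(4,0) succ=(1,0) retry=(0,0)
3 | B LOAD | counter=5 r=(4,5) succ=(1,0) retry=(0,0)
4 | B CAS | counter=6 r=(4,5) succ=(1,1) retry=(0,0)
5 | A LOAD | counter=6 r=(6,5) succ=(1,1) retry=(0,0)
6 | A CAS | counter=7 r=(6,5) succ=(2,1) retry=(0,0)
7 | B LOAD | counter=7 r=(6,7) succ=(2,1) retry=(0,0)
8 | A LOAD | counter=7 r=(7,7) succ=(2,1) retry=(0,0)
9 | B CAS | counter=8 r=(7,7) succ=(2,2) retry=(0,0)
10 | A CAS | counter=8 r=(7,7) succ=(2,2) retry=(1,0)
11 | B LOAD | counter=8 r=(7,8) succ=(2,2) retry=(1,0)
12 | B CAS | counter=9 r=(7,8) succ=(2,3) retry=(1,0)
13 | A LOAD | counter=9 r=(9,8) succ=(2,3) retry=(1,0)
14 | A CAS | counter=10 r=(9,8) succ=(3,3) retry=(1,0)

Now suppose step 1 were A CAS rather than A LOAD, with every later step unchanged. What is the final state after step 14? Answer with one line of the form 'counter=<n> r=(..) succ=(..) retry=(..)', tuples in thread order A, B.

counter=9 r=(8,7) succ=(2,3) retry=(3,0)

(re-executing from step 1 with the substitution; state before step 1: counter=4 r=(0,0) succ=(0,0) retry=(0,0))
1 | A CAS | counter=4 r=(0,0) succ=(0,0) retry=(1,0)
2 | A CAS | counter=4 r=(0,0) succ=(0,0) retry=(2,0)
3 | B LOAD | counter=4 r=(0,4) succ=(0,0) retry=(2,0)
4 | B CAS | counter=5 r=(0,4) succ=(0,1) retry=(2,0)
5 | A LOAD | counter=5 r=(5,4) succ=(0,1) retry=(2,0)
6 | A CAS | counter=6 r=(5,4) succ=(1,1) retry=(2,0)
7 | B LOAD | counter=6 r=(5,6) succ=(1,1) retry=(2,0)
8 | A LOAD | counter=6 r=(6,6) succ=(1,1) retry=(2,0)
9 | B CAS | counter=7 r=(6,6) succ=(1,2) retry=(2,0)
10 | A CAS | counter=7 r=(6,6) succ=(1,2) retry=(3,0)
11 | B LOAD | counter=7 r=(6,7) succ=(1,2) retry=(3,0)
12 | B CAS | counter=8 r=(6,7) succ=(1,3) retry=(3,0)
13 | A LOAD | counter=8 r=(8,7) succ=(1,3) retry=(3,0)
14 | A CAS | counter=9 r=(8,7) succ=(2,3) retry=(3,0)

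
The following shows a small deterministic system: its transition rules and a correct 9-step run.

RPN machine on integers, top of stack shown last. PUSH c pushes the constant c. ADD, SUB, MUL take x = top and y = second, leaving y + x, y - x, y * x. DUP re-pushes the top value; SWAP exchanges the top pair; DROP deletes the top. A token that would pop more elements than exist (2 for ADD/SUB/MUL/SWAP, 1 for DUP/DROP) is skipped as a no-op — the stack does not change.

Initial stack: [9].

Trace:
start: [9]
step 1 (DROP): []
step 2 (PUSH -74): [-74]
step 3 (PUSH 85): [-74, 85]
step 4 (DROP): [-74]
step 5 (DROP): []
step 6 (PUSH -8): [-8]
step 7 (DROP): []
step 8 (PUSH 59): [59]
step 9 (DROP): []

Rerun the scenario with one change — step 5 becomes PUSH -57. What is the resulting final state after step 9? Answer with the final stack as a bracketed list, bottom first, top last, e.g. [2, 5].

(re-executing from step 5 with the substitution; state before step 5: [-74])
step 5 (PUSH -57): [-74, -57]
step 6 (PUSH -8): [-74, -57, -8]
step 7 (DROP): [-74, -57]
step 8 (PUSH 59): [-74, -57, 59]
step 9 (DROP): [-74, -57]

[-74, -57]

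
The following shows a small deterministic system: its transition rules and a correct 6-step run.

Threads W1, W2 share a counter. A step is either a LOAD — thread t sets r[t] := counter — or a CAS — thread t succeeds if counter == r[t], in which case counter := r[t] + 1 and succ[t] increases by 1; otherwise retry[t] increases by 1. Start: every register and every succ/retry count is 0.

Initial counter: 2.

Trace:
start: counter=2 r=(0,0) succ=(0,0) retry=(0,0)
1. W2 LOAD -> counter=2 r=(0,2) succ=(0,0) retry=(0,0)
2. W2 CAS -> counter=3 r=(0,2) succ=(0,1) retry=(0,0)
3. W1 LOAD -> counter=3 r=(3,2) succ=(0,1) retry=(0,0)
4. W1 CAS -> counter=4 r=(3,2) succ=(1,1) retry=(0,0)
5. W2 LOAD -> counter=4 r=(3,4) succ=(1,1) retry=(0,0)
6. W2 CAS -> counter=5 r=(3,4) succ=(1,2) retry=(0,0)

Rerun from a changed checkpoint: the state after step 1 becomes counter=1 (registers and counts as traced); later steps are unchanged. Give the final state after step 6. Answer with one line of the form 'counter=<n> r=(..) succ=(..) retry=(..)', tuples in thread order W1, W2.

state after step 1 := counter=1 r=(0,2) succ=(0,0) retry=(0,0)
2. W2 CAS -> counter=1 r=(0,2) succ=(0,0) retry=(0,1)
3. W1 LOAD -> counter=1 r=(1,2) succ=(0,0) retry=(0,1)
4. W1 CAS -> counter=2 r=(1,2) succ=(1,0) retry=(0,1)
5. W2 LOAD -> counter=2 r=(1,2) succ=(1,0) retry=(0,1)
6. W2 CAS -> counter=3 r=(1,2) succ=(1,1) retry=(0,1)

counter=3 r=(1,2) succ=(1,1) retry=(0,1)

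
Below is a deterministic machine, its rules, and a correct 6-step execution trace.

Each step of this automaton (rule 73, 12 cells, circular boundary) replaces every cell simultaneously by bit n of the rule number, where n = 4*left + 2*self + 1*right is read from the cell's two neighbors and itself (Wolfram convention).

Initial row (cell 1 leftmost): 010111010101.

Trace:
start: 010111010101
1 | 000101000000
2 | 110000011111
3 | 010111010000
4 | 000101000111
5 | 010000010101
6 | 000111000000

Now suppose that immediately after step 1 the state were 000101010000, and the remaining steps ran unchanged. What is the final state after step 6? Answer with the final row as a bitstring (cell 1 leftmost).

state after step 1 := 000101010000
2 | 110000000111
3 | 010111110100
4 | 000100010001
5 | 010001000100
6 | 000100010001

000100010001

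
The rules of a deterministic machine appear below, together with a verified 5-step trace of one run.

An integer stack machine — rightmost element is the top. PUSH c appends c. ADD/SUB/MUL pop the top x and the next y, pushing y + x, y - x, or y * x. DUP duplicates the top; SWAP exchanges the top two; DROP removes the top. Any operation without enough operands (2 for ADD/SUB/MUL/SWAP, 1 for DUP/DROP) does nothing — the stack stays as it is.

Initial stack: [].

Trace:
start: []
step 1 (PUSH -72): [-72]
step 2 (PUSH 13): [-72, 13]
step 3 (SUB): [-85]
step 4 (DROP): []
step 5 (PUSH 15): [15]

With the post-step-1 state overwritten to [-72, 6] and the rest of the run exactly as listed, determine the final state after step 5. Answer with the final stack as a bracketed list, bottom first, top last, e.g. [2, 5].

[-72, 15]

state after step 1 := [-72, 6]
step 2 (PUSH 13): [-72, 6, 13]
step 3 (SUB): [-72, -7]
step 4 (DROP): [-72]
step 5 (PUSH 15): [-72, 15]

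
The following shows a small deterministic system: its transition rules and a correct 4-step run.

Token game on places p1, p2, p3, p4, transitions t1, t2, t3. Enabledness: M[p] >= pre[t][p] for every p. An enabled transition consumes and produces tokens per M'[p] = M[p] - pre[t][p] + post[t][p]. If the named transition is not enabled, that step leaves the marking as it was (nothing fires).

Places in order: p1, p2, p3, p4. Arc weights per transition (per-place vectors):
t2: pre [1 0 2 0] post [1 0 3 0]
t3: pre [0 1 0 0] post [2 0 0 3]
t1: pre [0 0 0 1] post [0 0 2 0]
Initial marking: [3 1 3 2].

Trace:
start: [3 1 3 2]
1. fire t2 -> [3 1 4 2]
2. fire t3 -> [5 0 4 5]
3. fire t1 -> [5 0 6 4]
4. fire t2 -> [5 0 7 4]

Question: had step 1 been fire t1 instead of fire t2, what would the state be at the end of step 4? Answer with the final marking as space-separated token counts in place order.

5 0 8 3

(re-executing from step 1 with the substitution; state before step 1: [3 1 3 2])
1. fire t1 -> [3 1 5 1]
2. fire t3 -> [5 0 5 4]
3. fire t1 -> [5 0 7 3]
4. fire t2 -> [5 0 8 3]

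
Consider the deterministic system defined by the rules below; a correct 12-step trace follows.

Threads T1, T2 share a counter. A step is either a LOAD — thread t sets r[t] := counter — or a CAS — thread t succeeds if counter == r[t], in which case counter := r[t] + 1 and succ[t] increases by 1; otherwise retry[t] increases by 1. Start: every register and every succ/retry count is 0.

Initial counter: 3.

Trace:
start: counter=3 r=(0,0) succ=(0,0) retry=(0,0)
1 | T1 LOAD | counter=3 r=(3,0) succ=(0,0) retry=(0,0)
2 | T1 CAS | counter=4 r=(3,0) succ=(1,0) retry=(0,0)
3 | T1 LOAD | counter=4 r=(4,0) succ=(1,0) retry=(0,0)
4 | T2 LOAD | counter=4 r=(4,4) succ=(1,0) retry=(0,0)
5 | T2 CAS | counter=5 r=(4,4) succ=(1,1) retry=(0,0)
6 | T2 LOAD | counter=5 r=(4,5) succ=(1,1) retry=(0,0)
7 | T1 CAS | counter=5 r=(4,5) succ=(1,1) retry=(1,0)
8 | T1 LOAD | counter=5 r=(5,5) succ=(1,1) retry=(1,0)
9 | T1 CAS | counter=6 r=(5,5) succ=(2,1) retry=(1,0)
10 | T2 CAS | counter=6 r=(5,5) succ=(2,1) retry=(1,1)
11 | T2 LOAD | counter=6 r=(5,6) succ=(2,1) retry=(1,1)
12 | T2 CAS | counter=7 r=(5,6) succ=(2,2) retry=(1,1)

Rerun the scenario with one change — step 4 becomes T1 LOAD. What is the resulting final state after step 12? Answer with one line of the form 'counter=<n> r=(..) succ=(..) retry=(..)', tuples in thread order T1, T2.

(re-executing from step 4 with the substitution; state before step 4: counter=4 r=(4,0) succ=(1,0) retry=(0,0))
4 | T1 LOAD | counter=4 r=(4,0) succ=(1,0) retry=(0,0)
5 | T2 CAS | counter=4 r=(4,0) succ=(1,0) retry=(0,1)
6 | T2 LOAD | counter=4 r=(4,4) succ=(1,0) retry=(0,1)
7 | T1 CAS | counter=5 r=(4,4) succ=(2,0) retry=(0,1)
8 | T1 LOAD | counter=5 r=(5,4) succ=(2,0) retry=(0,1)
9 | T1 CAS | counter=6 r=(5,4) succ=(3,0) retry=(0,1)
10 | T2 CAS | counter=6 r=(5,4) succ=(3,0) retry=(0,2)
11 | T2 LOAD | counter=6 r=(5,6) succ=(3,0) retry=(0,2)
12 | T2 CAS | counter=7 r=(5,6) succ=(3,1) retry=(0,2)

counter=7 r=(5,6) succ=(3,1) retry=(0,2)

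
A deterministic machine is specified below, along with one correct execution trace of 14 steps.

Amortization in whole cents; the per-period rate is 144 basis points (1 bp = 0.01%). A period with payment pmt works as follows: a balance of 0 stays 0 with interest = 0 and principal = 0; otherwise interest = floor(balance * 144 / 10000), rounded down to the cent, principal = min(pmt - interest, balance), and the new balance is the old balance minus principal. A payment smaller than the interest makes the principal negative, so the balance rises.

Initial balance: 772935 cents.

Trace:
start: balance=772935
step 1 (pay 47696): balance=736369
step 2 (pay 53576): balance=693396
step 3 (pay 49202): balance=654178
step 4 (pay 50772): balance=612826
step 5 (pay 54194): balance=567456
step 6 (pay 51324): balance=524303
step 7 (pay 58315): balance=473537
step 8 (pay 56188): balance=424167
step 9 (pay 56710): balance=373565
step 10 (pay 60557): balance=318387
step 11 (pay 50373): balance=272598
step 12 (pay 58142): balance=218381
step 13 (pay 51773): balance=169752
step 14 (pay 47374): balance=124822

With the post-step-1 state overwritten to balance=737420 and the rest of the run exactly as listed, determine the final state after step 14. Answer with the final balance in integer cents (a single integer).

126088

state after step 1 := balance=737420
step 2 (pay 53576): balance=694462
step 3 (pay 49202): balance=655260
step 4 (pay 50772): balance=613923
step 5 (pay 54194): balance=568569
step 6 (pay 51324): balance=525432
step 7 (pay 58315): balance=474683
step 8 (pay 56188): balance=425330
step 9 (pay 56710): balance=374744
step 10 (pay 60557): balance=319583
step 11 (pay 50373): balance=273811
step 12 (pay 58142): balance=219611
step 13 (pay 51773): balance=171000
step 14 (pay 47374): balance=126088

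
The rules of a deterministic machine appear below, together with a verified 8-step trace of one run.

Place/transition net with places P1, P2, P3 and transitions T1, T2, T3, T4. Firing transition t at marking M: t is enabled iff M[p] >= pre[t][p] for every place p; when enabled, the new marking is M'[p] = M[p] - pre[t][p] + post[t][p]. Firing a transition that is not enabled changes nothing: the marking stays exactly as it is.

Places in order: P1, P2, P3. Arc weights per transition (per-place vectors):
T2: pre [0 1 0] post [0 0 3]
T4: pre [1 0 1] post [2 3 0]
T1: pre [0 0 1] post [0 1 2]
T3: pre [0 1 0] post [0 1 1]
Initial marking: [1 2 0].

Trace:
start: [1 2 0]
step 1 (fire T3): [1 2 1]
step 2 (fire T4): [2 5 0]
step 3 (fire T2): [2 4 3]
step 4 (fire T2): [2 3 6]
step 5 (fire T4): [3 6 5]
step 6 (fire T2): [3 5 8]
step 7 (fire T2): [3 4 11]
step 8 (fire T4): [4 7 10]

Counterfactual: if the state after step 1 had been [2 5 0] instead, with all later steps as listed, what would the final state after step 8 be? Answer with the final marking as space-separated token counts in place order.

4 7 10

state after step 1 := [2 5 0]
step 2 (fire T4): [2 5 0]
step 3 (fire T2): [2 4 3]
step 4 (fire T2): [2 3 6]
step 5 (fire T4): [3 6 5]
step 6 (fire T2): [3 5 8]
step 7 (fire T2): [3 4 11]
step 8 (fire T4): [4 7 10]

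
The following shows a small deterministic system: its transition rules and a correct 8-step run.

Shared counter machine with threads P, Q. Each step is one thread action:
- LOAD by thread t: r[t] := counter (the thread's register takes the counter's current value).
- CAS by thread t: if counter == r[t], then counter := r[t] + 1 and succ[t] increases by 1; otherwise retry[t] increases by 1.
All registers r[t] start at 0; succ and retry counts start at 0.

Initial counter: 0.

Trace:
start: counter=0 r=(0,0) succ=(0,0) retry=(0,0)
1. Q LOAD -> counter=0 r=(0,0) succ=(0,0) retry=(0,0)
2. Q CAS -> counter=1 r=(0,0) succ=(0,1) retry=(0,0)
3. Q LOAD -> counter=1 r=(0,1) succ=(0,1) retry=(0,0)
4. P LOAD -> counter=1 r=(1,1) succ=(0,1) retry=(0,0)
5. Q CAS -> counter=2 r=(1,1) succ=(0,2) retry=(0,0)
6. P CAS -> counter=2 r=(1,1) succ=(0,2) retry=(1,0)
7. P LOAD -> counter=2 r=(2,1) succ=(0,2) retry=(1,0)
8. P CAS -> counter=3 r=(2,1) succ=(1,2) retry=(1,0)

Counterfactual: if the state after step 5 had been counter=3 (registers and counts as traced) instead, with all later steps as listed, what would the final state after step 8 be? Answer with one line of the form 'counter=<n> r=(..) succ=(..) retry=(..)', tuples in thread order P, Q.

counter=4 r=(3,1) succ=(1,2) retry=(1,0)

state after step 5 := counter=3 r=(1,1) succ=(0,2) retry=(0,0)
6. P CAS -> counter=3 r=(1,1) succ=(0,2) retry=(1,0)
7. P LOAD -> counter=3 r=(3,1) succ=(0,2) retry=(1,0)
8. P CAS -> counter=4 r=(3,1) succ=(1,2) retry=(1,0)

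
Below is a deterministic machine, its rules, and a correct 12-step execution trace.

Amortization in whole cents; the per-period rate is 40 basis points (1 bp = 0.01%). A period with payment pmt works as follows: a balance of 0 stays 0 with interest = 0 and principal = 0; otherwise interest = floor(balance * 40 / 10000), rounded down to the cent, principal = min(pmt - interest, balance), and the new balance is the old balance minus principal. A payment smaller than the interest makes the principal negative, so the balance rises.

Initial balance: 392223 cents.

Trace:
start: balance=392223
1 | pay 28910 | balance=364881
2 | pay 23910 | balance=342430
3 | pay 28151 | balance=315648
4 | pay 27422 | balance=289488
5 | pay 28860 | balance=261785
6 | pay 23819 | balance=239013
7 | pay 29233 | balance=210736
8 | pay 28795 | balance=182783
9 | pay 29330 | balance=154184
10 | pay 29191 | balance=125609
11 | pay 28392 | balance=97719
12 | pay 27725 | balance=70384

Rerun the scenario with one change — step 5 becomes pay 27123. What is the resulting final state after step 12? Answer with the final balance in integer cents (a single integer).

72170

(re-executing from step 5 with the substitution; state before step 5: balance=289488)
5 | pay 27123 | balance=263522
6 | pay 23819 | balance=240757
7 | pay 29233 | balance=212487
8 | pay 28795 | balance=184541
9 | pay 29330 | balance=155949
10 | pay 29191 | balance=127381
11 | pay 28392 | balance=99498
12 | pay 27725 | balance=72170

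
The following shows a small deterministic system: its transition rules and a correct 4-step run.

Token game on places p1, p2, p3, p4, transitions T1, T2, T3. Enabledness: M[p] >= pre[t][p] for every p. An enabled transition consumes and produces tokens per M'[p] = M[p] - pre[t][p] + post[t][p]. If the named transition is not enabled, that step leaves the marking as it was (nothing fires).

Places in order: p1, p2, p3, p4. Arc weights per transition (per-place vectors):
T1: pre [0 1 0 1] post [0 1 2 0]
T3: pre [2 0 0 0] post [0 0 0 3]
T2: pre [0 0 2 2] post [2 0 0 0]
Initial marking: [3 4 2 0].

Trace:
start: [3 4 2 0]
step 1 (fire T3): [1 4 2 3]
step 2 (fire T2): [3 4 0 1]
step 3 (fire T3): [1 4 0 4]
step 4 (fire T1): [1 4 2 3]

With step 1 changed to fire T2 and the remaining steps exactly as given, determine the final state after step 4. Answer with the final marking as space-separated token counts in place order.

(re-executing from step 1 with the substitution; state before step 1: [3 4 2 0])
step 1 (fire T2): [3 4 2 0]
step 2 (fire T2): [3 4 2 0]
step 3 (fire T3): [1 4 2 3]
step 4 (fire T1): [1 4 4 2]

1 4 4 2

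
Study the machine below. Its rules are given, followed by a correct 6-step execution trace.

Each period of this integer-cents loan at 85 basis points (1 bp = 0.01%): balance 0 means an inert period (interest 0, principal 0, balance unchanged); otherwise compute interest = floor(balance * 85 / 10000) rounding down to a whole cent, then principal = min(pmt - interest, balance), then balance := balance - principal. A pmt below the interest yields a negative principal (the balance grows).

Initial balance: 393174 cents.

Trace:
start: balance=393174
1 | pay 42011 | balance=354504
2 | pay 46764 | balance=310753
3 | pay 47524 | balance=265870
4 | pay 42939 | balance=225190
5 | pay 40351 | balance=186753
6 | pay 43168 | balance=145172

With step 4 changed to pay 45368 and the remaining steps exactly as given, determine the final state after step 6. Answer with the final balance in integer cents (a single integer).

142701

(re-executing from step 4 with the substitution; state before step 4: balance=265870)
4 | pay 45368 | balance=222761
5 | pay 40351 | balance=184303
6 | pay 43168 | balance=142701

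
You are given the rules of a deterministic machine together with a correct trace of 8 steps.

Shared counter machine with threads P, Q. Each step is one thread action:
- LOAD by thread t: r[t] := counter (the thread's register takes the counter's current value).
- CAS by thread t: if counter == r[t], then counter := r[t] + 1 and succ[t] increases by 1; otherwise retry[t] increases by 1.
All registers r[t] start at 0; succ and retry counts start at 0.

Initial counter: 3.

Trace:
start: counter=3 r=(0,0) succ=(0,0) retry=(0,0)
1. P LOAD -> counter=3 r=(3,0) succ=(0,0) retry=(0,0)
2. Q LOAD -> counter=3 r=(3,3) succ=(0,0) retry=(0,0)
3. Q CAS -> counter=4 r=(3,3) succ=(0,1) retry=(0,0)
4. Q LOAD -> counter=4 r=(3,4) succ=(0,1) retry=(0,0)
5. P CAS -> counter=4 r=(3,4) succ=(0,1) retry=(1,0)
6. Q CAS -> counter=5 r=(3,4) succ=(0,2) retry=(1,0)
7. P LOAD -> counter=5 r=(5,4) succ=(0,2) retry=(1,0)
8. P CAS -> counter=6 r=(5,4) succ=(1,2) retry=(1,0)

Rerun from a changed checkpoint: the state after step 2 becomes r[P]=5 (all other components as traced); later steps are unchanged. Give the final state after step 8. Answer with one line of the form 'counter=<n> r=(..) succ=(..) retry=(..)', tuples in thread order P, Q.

state after step 2 := counter=3 r=(5,3) succ=(0,0) retry=(0,0)
3. Q CAS -> counter=4 r=(5,3) succ=(0,1) retry=(0,0)
4. Q LOAD -> counter=4 r=(5,4) succ=(0,1) retry=(0,0)
5. P CAS -> counter=4 r=(5,4) succ=(0,1) retry=(1,0)
6. Q CAS -> counter=5 r=(5,4) succ=(0,2) retry=(1,0)
7. P LOAD -> counter=5 r=(5,4) succ=(0,2) retry=(1,0)
8. P CAS -> counter=6 r=(5,4) succ=(1,2) retry=(1,0)

counter=6 r=(5,4) succ=(1,2) retry=(1,0)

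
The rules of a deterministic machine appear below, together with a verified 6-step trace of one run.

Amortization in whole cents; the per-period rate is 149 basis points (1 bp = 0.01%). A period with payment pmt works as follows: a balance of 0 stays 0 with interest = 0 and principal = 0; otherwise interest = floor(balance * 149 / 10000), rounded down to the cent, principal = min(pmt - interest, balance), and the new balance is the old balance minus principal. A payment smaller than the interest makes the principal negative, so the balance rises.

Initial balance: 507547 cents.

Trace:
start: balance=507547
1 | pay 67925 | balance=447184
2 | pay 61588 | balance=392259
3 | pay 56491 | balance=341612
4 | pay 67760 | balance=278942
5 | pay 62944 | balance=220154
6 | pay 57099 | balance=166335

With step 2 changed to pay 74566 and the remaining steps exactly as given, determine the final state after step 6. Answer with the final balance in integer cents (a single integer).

152566

(re-executing from step 2 with the substitution; state before step 2: balance=447184)
2 | pay 74566 | balance=379281
3 | pay 56491 | balance=328441
4 | pay 67760 | balance=265574
5 | pay 62944 | balance=206587
6 | pay 57099 | balance=152566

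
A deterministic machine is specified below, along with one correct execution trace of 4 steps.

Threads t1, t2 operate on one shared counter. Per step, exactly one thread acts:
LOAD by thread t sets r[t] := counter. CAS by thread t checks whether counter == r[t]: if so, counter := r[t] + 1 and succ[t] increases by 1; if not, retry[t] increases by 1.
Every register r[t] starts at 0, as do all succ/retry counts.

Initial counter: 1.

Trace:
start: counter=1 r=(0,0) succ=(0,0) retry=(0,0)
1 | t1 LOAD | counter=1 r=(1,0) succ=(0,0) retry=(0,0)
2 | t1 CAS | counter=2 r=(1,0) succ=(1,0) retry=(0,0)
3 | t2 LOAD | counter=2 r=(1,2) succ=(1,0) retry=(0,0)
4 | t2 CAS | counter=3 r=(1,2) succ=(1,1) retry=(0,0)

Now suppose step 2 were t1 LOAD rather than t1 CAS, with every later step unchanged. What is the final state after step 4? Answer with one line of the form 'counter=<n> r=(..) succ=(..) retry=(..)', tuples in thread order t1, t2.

counter=2 r=(1,1) succ=(0,1) retry=(0,0)

(re-executing from step 2 with the substitution; state before step 2: counter=1 r=(1,0) succ=(0,0) retry=(0,0))
2 | t1 LOAD | counter=1 r=(1,0) succ=(0,0) retry=(0,0)
3 | t2 LOAD | counter=1 r=(1,1) succ=(0,0) retry=(0,0)
4 | t2 CAS | counter=2 r=(1,1) succ=(0,1) retry=(0,0)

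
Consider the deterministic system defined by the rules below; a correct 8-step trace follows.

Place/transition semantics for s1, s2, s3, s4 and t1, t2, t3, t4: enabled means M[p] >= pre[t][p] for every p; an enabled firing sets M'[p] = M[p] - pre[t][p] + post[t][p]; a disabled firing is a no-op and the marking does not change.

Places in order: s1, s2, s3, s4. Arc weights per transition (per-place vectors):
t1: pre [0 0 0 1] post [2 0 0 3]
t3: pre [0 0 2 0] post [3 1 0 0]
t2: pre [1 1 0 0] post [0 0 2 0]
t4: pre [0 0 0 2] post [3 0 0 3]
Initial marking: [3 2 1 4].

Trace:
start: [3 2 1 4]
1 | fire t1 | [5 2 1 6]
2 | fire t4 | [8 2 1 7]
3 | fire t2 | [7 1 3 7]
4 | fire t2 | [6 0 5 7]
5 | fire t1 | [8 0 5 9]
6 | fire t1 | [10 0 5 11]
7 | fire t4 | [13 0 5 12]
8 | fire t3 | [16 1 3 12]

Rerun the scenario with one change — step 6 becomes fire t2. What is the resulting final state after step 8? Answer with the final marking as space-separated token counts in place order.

14 1 3 10

(re-executing from step 6 with the substitution; state before step 6: [8 0 5 9])
6 | fire t2 | [8 0 5 9]
7 | fire t4 | [11 0 5 10]
8 | fire t3 | [14 1 3 10]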